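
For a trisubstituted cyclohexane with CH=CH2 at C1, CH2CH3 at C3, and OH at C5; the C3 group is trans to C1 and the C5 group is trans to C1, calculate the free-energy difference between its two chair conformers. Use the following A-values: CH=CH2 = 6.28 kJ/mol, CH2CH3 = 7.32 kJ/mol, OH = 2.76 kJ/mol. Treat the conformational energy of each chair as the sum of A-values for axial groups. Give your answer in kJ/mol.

Chair I (vinyl axial, ethyl equatorial, hydroxyl equatorial): E = 6.28 kJ/mol.
Chair II (vinyl equatorial, ethyl axial, hydroxyl axial): E = 10.08 kJ/mol.
ΔE = 10.08 − 6.28 = 3.80 kJ/mol; chair I is more stable.

3.80 kJ/mol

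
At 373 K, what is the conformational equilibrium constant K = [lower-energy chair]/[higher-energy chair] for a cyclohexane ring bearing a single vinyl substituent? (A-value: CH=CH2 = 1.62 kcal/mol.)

K ≈ 8.90

One chair has the vinyl group axial (E = 1.62 kcal/mol) and the other has it equatorial (E = 0).
ΔG = 1.62 kcal/mol between the two chairs.
K = exp(ΔG/RT) with R = 1.987×10⁻³ kcal mol⁻¹ K⁻¹ and T = 373 K gives K ≈ 8.9.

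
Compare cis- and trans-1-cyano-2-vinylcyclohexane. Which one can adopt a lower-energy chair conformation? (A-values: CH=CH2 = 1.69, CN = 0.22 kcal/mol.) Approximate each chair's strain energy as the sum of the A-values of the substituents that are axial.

At 1,2 positions (parity opposite): cis → (a,e or e,a); trans → (e,e or a,a).
Best chair for cis: E = 0.22 kcal/mol; best chair for trans: E = 0.00 kcal/mol.
The trans isomer is lower by 0.22 kcal/mol.

trans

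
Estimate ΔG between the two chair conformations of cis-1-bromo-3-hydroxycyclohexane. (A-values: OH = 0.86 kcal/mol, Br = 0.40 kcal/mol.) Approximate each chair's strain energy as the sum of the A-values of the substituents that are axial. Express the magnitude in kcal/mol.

C1 and C3 have the same parity, so for the cis isomer the two substituents are e,e in one chair and a,a in the other.
Chair I (hydroxyl axial, bromo axial): E = 1.26 kcal/mol.
Chair II (hydroxyl equatorial, bromo equatorial): E = 0.00 kcal/mol.
ΔE = 1.26 − 0.00 = 1.26 kcal/mol; chair II is more stable.

1.26 kcal/mol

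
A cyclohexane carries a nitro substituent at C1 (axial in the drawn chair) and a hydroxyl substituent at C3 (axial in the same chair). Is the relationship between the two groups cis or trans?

C1 and C3 have the same parity, so their axial bonds point in the same direction.
With same-parity carbons, two substituents on the same face are both axial or both equatorial; opposite faces give one of each.
Here the groups are axial/axial → same face → cis.

cis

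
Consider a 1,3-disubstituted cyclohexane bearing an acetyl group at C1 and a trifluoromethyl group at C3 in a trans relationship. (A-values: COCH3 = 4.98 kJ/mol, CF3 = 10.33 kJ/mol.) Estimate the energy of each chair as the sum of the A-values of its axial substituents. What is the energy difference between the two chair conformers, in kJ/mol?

C1 and C3 have the same parity, so for the trans isomer the two substituents are one axial and one equatorial in each chair.
Chair I (acetyl axial, trifluoromethyl equatorial): E = 4.98 kJ/mol.
Chair II (acetyl equatorial, trifluoromethyl axial): E = 10.33 kJ/mol.
ΔE = 10.33 − 4.98 = 5.35 kJ/mol; chair I is more stable.

5.35 kJ/mol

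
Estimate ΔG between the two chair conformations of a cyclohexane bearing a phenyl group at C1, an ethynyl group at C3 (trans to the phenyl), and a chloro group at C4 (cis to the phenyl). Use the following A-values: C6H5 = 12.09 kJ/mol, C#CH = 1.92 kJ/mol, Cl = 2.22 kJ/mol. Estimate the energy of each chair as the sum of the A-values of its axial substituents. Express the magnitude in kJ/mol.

7.95 kJ/mol

Chair I (phenyl axial, ethynyl equatorial, chloro equatorial): E = 12.09 kJ/mol.
Chair II (phenyl equatorial, ethynyl axial, chloro axial): E = 4.14 kJ/mol.
ΔE = 12.09 − 4.14 = 7.95 kJ/mol; chair II is more stable.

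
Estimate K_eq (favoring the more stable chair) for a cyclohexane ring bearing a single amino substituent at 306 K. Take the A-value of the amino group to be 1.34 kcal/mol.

One chair has the amino group axial (E = 1.34 kcal/mol) and the other has it equatorial (E = 0).
ΔG = 1.34 kcal/mol between the two chairs.
K = exp(ΔG/RT) with R = 1.987×10⁻³ kcal mol⁻¹ K⁻¹ and T = 306 K gives K ≈ 9.06.

K ≈ 9.06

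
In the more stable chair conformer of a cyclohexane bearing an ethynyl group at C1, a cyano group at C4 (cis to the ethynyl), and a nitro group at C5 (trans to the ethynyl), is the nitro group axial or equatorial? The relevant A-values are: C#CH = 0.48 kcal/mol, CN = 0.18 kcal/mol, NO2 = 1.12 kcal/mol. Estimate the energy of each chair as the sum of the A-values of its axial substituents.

equatorial

Chair I (ethynyl axial, cyano equatorial, nitro equatorial): E = 0.48 kcal/mol.
Chair II (ethynyl equatorial, cyano axial, nitro axial): E = 1.30 kcal/mol.
Chair I is the more stable (lower-energy) conformer, and in that chair the nitro group is equatorial.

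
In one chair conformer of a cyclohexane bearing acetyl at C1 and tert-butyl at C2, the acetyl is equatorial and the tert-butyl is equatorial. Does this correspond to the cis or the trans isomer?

trans

C1 and C2 have opposite parity, so their axial bonds point in opposite directions.
With opposite-parity carbons, two substituents on the same face are one axial and one equatorial; opposite faces give both axial or both equatorial.
Here the groups are equatorial/equatorial → opposite face → trans.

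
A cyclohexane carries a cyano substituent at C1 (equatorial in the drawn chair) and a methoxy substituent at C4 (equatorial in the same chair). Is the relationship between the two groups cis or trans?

trans

C1 and C4 have opposite parity, so their axial bonds point in opposite directions.
With opposite-parity carbons, two substituents on the same face are one axial and one equatorial; opposite faces give both axial or both equatorial.
Here the groups are equatorial/equatorial → opposite face → trans.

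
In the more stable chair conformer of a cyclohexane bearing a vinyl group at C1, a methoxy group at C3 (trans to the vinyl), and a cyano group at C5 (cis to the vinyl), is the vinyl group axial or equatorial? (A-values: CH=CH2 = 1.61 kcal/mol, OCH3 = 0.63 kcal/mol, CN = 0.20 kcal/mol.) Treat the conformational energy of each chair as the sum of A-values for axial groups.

equatorial

Chair I (vinyl axial, methoxy equatorial, cyano axial): E = 1.81 kcal/mol.
Chair II (vinyl equatorial, methoxy axial, cyano equatorial): E = 0.63 kcal/mol.
Chair II is the more stable (lower-energy) conformer, and in that chair the vinyl group is equatorial.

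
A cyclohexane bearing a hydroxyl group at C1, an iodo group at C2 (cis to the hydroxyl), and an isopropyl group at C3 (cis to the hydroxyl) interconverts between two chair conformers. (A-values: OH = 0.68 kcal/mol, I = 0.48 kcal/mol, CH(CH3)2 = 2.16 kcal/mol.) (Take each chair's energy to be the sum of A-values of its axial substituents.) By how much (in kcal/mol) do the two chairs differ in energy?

Chair I (hydroxyl axial, iodo equatorial, isopropyl axial): E = 2.84 kcal/mol.
Chair II (hydroxyl equatorial, iodo axial, isopropyl equatorial): E = 0.48 kcal/mol.
ΔE = 2.84 − 0.48 = 2.36 kcal/mol; chair II is more stable.

2.36 kcal/mol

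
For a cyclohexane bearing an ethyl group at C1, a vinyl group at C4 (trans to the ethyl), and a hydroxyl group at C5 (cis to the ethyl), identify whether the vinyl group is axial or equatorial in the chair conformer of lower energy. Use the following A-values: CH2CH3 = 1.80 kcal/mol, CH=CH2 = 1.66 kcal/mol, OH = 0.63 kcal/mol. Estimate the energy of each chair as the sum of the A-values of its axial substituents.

Chair I (ethyl axial, vinyl axial, hydroxyl axial): E = 4.09 kcal/mol.
Chair II (ethyl equatorial, vinyl equatorial, hydroxyl equatorial): E = 0.00 kcal/mol.
Chair II is the more stable (lower-energy) conformer, and in that chair the vinyl group is equatorial.

equatorial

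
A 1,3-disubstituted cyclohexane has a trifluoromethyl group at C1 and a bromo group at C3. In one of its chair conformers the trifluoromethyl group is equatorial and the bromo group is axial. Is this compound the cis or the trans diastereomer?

trans

C1 and C3 have the same parity, so their axial bonds point in the same direction.
With same-parity carbons, two substituents on the same face are both axial or both equatorial; opposite faces give one of each.
Here the groups are equatorial/axial → opposite face → trans.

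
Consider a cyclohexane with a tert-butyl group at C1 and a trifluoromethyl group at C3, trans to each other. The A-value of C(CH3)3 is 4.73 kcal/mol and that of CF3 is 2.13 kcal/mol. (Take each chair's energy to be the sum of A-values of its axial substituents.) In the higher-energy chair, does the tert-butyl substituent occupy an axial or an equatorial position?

axial

C1 and C3 have the same parity, so for the trans isomer the two substituents are one axial and one equatorial in each chair.
Chair I (tert-butyl axial, trifluoromethyl equatorial): E = 4.73 kcal/mol.
Chair II (tert-butyl equatorial, trifluoromethyl axial): E = 2.13 kcal/mol.
Chair I is the less stable (higher-energy) conformer, and in that chair the tert-butyl group is axial.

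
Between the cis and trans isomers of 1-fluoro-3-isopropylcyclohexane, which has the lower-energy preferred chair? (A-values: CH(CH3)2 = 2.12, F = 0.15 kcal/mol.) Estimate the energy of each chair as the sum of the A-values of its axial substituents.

At 1,3 positions (parity same): cis → (e,e or a,a); trans → (a,e or e,a).
Best chair for cis: E = 0.00 kcal/mol; best chair for trans: E = 0.15 kcal/mol.
The cis isomer is lower by 0.15 kcal/mol.

cis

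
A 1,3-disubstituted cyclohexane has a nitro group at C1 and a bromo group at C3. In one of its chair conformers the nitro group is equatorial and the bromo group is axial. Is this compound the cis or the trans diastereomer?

C1 and C3 have the same parity, so their axial bonds point in the same direction.
With same-parity carbons, two substituents on the same face are both axial or both equatorial; opposite faces give one of each.
Here the groups are equatorial/axial → opposite face → trans.

trans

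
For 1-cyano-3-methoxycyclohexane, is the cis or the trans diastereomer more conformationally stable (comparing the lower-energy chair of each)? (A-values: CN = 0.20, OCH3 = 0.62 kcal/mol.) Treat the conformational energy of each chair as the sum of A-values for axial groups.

At 1,3 positions (parity same): cis → (e,e or a,a); trans → (a,e or e,a).
Best chair for cis: E = 0.00 kcal/mol; best chair for trans: E = 0.20 kcal/mol.
The cis isomer is lower by 0.20 kcal/mol.

cis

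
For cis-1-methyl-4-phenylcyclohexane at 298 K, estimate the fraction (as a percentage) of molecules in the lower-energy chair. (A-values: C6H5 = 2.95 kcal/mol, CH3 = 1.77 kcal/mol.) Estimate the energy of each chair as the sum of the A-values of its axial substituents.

C1 and C4 have opposite parity, so for the cis isomer the two substituents are one axial and one equatorial in each chair.
Chair I (phenyl axial, methyl equatorial): E = 2.95 kcal/mol; chair II (phenyl equatorial, methyl axial): E = 1.77 kcal/mol.
ΔG = 1.18 kcal/mol between the two chairs.
K = exp(ΔG/RT) with R = 1.987×10⁻³ kcal mol⁻¹ K⁻¹ and T = 298 K gives K ≈ 7.34.
Fraction in the lower-energy chair = K/(K+1) = 88.0%.

88.0%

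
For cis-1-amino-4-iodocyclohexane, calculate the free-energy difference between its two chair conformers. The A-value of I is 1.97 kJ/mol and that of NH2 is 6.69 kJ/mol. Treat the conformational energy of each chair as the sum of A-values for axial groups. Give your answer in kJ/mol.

C1 and C4 have opposite parity, so for the cis isomer the two substituents are one axial and one equatorial in each chair.
Chair I (iodo axial, amino equatorial): E = 1.97 kJ/mol.
Chair II (iodo equatorial, amino axial): E = 6.69 kJ/mol.
ΔE = 6.69 − 1.97 = 4.72 kJ/mol; chair I is more stable.

4.72 kJ/mol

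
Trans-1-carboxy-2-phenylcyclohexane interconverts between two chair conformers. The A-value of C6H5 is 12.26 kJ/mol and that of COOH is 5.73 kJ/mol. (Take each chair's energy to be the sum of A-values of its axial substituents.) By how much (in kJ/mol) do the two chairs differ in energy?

17.99 kJ/mol

C1 and C2 have opposite parity, so for the trans isomer the two substituents are e,e in one chair and a,a in the other.
Chair I (phenyl axial, carboxyl axial): E = 17.99 kJ/mol.
Chair II (phenyl equatorial, carboxyl equatorial): E = 0.00 kJ/mol.
ΔE = 17.99 − 0.00 = 17.99 kJ/mol; chair II is more stable.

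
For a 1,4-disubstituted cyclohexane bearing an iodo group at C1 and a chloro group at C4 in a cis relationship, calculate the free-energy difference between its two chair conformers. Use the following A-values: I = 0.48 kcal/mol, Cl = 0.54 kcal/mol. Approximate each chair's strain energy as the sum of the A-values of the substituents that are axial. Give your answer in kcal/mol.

0.06 kcal/mol

C1 and C4 have opposite parity, so for the cis isomer the two substituents are one axial and one equatorial in each chair.
Chair I (iodo axial, chloro equatorial): E = 0.48 kcal/mol.
Chair II (iodo equatorial, chloro axial): E = 0.54 kcal/mol.
ΔE = 0.54 − 0.48 = 0.06 kcal/mol; chair I is more stable.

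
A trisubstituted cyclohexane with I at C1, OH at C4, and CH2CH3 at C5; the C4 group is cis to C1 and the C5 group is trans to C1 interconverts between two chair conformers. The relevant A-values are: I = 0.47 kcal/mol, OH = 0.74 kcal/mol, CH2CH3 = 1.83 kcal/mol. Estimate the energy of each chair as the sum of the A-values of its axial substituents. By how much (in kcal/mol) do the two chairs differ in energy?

Chair I (iodo axial, hydroxyl equatorial, ethyl equatorial): E = 0.47 kcal/mol.
Chair II (iodo equatorial, hydroxyl axial, ethyl axial): E = 2.57 kcal/mol.
ΔE = 2.57 − 0.47 = 2.10 kcal/mol; chair I is more stable.

2.10 kcal/mol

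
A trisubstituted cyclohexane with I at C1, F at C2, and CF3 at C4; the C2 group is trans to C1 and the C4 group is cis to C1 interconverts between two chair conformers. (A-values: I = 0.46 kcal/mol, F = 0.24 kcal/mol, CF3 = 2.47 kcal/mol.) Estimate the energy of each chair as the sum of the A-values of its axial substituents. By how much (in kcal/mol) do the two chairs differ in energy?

Chair I (iodo axial, fluoro axial, trifluoromethyl equatorial): E = 0.70 kcal/mol.
Chair II (iodo equatorial, fluoro equatorial, trifluoromethyl axial): E = 2.47 kcal/mol.
ΔE = 2.47 − 0.70 = 1.77 kcal/mol; chair I is more stable.

1.77 kcal/mol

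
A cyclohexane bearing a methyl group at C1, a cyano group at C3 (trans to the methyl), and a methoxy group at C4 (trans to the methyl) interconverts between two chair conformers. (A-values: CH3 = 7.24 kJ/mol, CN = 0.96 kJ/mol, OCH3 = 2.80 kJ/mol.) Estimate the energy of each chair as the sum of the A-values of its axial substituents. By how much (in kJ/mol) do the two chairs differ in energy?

9.08 kJ/mol

Chair I (methyl axial, cyano equatorial, methoxy axial): E = 10.04 kJ/mol.
Chair II (methyl equatorial, cyano axial, methoxy equatorial): E = 0.96 kJ/mol.
ΔE = 10.04 − 0.96 = 9.08 kJ/mol; chair II is more stable.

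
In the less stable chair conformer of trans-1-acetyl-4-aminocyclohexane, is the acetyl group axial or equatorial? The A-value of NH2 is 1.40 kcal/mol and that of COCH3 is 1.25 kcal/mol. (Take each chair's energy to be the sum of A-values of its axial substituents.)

axial

C1 and C4 have opposite parity, so for the trans isomer the two substituents are e,e in one chair and a,a in the other.
Chair I (amino axial, acetyl axial): E = 2.65 kcal/mol.
Chair II (amino equatorial, acetyl equatorial): E = 0.00 kcal/mol.
Chair I is the less stable (higher-energy) conformer, and in that chair the acetyl group is axial.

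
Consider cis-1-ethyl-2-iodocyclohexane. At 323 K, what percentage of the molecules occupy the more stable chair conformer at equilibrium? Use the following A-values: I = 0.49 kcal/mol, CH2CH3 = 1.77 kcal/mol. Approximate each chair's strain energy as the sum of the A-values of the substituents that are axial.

C1 and C2 have opposite parity, so for the cis isomer the two substituents are one axial and one equatorial in each chair.
Chair I (iodo axial, ethyl equatorial): E = 0.49 kcal/mol; chair II (iodo equatorial, ethyl axial): E = 1.77 kcal/mol.
ΔG = 1.28 kcal/mol between the two chairs.
K = exp(ΔG/RT) with R = 1.987×10⁻³ kcal mol⁻¹ K⁻¹ and T = 323 K gives K ≈ 7.35.
Fraction in the lower-energy chair = K/(K+1) = 88.0%.

88.0%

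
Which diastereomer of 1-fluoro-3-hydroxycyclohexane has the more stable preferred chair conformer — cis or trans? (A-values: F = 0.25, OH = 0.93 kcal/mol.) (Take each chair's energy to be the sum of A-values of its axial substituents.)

cis

At 1,3 positions (parity same): cis → (e,e or a,a); trans → (a,e or e,a).
Best chair for cis: E = 0.00 kcal/mol; best chair for trans: E = 0.25 kcal/mol.
The cis isomer is lower by 0.25 kcal/mol.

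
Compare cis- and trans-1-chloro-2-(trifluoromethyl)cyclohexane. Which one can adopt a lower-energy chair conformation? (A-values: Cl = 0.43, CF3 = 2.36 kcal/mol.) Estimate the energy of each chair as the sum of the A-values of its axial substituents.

trans

At 1,2 positions (parity opposite): cis → (a,e or e,a); trans → (e,e or a,a).
Best chair for cis: E = 0.43 kcal/mol; best chair for trans: E = 0.00 kcal/mol.
The trans isomer is lower by 0.43 kcal/mol.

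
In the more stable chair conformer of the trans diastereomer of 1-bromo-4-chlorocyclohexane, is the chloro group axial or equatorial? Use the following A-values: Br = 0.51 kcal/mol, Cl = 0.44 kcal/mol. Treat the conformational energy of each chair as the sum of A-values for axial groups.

equatorial

C1 and C4 have opposite parity, so for the trans isomer the two substituents are e,e in one chair and a,a in the other.
Chair I (bromo axial, chloro axial): E = 0.95 kcal/mol.
Chair II (bromo equatorial, chloro equatorial): E = 0.00 kcal/mol.
Chair II is the more stable (lower-energy) conformer, and in that chair the chloro group is equatorial.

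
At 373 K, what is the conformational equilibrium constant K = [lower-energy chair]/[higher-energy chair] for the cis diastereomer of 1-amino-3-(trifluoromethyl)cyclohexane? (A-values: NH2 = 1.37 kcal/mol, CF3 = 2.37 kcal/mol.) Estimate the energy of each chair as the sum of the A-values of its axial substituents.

K ≈ 155

C1 and C3 have the same parity, so for the cis isomer the two substituents are e,e in one chair and a,a in the other.
Chair I (amino axial, trifluoromethyl axial): E = 3.74 kcal/mol; chair II (amino equatorial, trifluoromethyl equatorial): E = 0.00 kcal/mol.
ΔG = 3.74 kcal/mol between the two chairs.
K = exp(ΔG/RT) with R = 1.987×10⁻³ kcal mol⁻¹ K⁻¹ and T = 373 K gives K ≈ 155.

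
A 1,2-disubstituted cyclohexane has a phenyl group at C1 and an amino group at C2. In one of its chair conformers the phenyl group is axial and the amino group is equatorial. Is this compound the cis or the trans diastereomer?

C1 and C2 have opposite parity, so their axial bonds point in opposite directions.
With opposite-parity carbons, two substituents on the same face are one axial and one equatorial; opposite faces give both axial or both equatorial.
Here the groups are axial/equatorial → same face → cis.

cis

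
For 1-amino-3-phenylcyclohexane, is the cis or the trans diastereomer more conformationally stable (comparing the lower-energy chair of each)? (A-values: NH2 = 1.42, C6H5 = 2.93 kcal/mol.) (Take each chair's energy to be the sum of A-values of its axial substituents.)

At 1,3 positions (parity same): cis → (e,e or a,a); trans → (a,e or e,a).
Best chair for cis: E = 0.00 kcal/mol; best chair for trans: E = 1.42 kcal/mol.
The cis isomer is lower by 1.42 kcal/mol.

cis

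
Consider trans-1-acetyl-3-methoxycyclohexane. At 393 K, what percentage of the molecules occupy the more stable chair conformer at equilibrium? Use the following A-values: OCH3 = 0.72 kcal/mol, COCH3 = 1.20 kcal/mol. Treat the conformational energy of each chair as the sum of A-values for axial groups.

64.9%

C1 and C3 have the same parity, so for the trans isomer the two substituents are one axial and one equatorial in each chair.
Chair I (methoxy axial, acetyl equatorial): E = 0.72 kcal/mol; chair II (methoxy equatorial, acetyl axial): E = 1.20 kcal/mol.
ΔG = 0.48 kcal/mol between the two chairs.
K = exp(ΔG/RT) with R = 1.987×10⁻³ kcal mol⁻¹ K⁻¹ and T = 393 K gives K ≈ 1.85.
Fraction in the lower-energy chair = K/(K+1) = 64.9%.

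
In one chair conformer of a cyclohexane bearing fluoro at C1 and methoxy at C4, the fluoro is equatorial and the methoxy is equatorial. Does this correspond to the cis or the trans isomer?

trans

C1 and C4 have opposite parity, so their axial bonds point in opposite directions.
With opposite-parity carbons, two substituents on the same face are one axial and one equatorial; opposite faces give both axial or both equatorial.
Here the groups are equatorial/equatorial → opposite face → trans.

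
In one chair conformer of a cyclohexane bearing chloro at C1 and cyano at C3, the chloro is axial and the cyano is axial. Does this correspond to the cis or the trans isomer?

cis

C1 and C3 have the same parity, so their axial bonds point in the same direction.
With same-parity carbons, two substituents on the same face are both axial or both equatorial; opposite faces give one of each.
Here the groups are axial/axial → same face → cis.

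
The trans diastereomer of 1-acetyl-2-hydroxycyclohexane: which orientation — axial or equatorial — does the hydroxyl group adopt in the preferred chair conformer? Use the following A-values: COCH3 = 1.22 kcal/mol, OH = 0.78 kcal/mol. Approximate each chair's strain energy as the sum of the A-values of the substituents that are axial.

C1 and C2 have opposite parity, so for the trans isomer the two substituents are e,e in one chair and a,a in the other.
Chair I (acetyl axial, hydroxyl axial): E = 2.00 kcal/mol.
Chair II (acetyl equatorial, hydroxyl equatorial): E = 0.00 kcal/mol.
Chair II is the more stable (lower-energy) conformer, and in that chair the hydroxyl group is equatorial.

equatorial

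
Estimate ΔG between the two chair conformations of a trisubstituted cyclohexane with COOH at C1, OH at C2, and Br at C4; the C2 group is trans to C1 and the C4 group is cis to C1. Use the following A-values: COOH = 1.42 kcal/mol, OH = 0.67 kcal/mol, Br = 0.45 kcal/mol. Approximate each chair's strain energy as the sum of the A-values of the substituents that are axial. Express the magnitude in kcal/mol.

Chair I (carboxyl axial, hydroxyl axial, bromo equatorial): E = 2.09 kcal/mol.
Chair II (carboxyl equatorial, hydroxyl equatorial, bromo axial): E = 0.45 kcal/mol.
ΔE = 2.09 − 0.45 = 1.64 kcal/mol; chair II is more stable.

1.64 kcal/mol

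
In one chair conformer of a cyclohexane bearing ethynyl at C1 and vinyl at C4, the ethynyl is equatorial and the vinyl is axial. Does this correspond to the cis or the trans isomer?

cis

C1 and C4 have opposite parity, so their axial bonds point in opposite directions.
With opposite-parity carbons, two substituents on the same face are one axial and one equatorial; opposite faces give both axial or both equatorial.
Here the groups are equatorial/axial → same face → cis.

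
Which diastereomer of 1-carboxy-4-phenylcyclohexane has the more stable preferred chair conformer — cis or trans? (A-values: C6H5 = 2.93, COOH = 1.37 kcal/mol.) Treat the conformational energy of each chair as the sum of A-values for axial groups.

At 1,4 positions (parity opposite): cis → (a,e or e,a); trans → (e,e or a,a).
Best chair for cis: E = 1.37 kcal/mol; best chair for trans: E = 0.00 kcal/mol.
The trans isomer is lower by 1.37 kcal/mol.

trans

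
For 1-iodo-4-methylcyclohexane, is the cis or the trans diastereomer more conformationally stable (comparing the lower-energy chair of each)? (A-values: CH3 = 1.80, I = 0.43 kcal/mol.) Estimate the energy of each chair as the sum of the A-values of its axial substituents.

trans

At 1,4 positions (parity opposite): cis → (a,e or e,a); trans → (e,e or a,a).
Best chair for cis: E = 0.43 kcal/mol; best chair for trans: E = 0.00 kcal/mol.
The trans isomer is lower by 0.43 kcal/mol.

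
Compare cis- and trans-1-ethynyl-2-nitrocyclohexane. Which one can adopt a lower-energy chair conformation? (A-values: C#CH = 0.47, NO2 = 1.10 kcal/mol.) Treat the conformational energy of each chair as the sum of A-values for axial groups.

At 1,2 positions (parity opposite): cis → (a,e or e,a); trans → (e,e or a,a).
Best chair for cis: E = 0.47 kcal/mol; best chair for trans: E = 0.00 kcal/mol.
The trans isomer is lower by 0.47 kcal/mol.

trans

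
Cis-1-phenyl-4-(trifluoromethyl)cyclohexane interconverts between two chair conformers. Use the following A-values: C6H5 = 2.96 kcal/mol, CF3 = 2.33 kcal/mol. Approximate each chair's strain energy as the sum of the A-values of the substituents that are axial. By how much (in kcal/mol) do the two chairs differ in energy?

C1 and C4 have opposite parity, so for the cis isomer the two substituents are one axial and one equatorial in each chair.
Chair I (phenyl axial, trifluoromethyl equatorial): E = 2.96 kcal/mol.
Chair II (phenyl equatorial, trifluoromethyl axial): E = 2.33 kcal/mol.
ΔE = 2.96 − 2.33 = 0.63 kcal/mol; chair II is more stable.

0.63 kcal/mol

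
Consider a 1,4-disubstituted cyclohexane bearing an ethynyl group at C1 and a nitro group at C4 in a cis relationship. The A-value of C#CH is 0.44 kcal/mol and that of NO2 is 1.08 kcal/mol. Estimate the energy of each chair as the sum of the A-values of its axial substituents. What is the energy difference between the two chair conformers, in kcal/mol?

0.64 kcal/mol

C1 and C4 have opposite parity, so for the cis isomer the two substituents are one axial and one equatorial in each chair.
Chair I (ethynyl axial, nitro equatorial): E = 0.44 kcal/mol.
Chair II (ethynyl equatorial, nitro axial): E = 1.08 kcal/mol.
ΔE = 1.08 − 0.44 = 0.64 kcal/mol; chair I is more stable.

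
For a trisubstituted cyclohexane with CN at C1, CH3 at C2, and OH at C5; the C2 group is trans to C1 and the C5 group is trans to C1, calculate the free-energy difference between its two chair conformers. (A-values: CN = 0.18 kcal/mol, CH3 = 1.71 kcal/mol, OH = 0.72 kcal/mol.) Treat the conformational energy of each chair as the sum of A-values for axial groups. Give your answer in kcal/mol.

Chair I (cyano axial, methyl axial, hydroxyl equatorial): E = 1.89 kcal/mol.
Chair II (cyano equatorial, methyl equatorial, hydroxyl axial): E = 0.72 kcal/mol.
ΔE = 1.89 − 0.72 = 1.17 kcal/mol; chair II is more stable.

1.17 kcal/mol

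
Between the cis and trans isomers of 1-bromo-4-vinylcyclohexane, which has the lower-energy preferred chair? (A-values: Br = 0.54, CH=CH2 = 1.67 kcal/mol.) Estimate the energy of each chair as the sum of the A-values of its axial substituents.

trans

At 1,4 positions (parity opposite): cis → (a,e or e,a); trans → (e,e or a,a).
Best chair for cis: E = 0.54 kcal/mol; best chair for trans: E = 0.00 kcal/mol.
The trans isomer is lower by 0.54 kcal/mol.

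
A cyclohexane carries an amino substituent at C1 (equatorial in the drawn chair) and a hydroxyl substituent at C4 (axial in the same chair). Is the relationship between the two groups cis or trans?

cis

C1 and C4 have opposite parity, so their axial bonds point in opposite directions.
With opposite-parity carbons, two substituents on the same face are one axial and one equatorial; opposite faces give both axial or both equatorial.
Here the groups are equatorial/axial → same face → cis.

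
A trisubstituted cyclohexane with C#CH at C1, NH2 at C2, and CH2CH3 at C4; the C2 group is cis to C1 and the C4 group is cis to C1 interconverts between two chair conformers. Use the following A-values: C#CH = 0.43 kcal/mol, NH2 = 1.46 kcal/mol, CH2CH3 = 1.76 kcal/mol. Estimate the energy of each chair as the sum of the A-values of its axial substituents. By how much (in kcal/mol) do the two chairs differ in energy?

2.79 kcal/mol

Chair I (ethynyl axial, amino equatorial, ethyl equatorial): E = 0.43 kcal/mol.
Chair II (ethynyl equatorial, amino axial, ethyl axial): E = 3.22 kcal/mol.
ΔE = 3.22 − 0.43 = 2.79 kcal/mol; chair I is more stable.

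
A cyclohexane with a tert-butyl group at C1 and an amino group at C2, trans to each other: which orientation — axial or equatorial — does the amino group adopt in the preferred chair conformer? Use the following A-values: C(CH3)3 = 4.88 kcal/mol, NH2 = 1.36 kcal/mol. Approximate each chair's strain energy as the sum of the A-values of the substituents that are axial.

C1 and C2 have opposite parity, so for the trans isomer the two substituents are e,e in one chair and a,a in the other.
Chair I (tert-butyl axial, amino axial): E = 6.24 kcal/mol.
Chair II (tert-butyl equatorial, amino equatorial): E = 0.00 kcal/mol.
Chair II is the more stable (lower-energy) conformer, and in that chair the amino group is equatorial.

equatorial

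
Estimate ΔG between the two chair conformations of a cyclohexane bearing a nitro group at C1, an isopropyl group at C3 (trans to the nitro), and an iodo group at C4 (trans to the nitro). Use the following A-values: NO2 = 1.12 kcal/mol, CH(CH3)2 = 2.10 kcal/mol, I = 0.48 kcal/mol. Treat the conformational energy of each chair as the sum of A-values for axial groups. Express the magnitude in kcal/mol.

0.50 kcal/mol

Chair I (nitro axial, isopropyl equatorial, iodo axial): E = 1.60 kcal/mol.
Chair II (nitro equatorial, isopropyl axial, iodo equatorial): E = 2.10 kcal/mol.
ΔE = 2.10 − 1.60 = 0.50 kcal/mol; chair I is more stable.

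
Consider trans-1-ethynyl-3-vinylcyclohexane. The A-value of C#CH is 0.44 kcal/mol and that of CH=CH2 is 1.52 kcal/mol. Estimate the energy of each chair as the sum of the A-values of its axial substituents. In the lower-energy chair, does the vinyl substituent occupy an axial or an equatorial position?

C1 and C3 have the same parity, so for the trans isomer the two substituents are one axial and one equatorial in each chair.
Chair I (ethynyl axial, vinyl equatorial): E = 0.44 kcal/mol.
Chair II (ethynyl equatorial, vinyl axial): E = 1.52 kcal/mol.
Chair I is the more stable (lower-energy) conformer, and in that chair the vinyl group is equatorial.

equatorial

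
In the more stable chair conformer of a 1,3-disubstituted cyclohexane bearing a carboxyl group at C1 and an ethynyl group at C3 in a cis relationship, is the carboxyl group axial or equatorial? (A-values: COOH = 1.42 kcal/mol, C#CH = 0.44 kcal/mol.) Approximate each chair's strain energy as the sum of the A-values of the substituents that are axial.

C1 and C3 have the same parity, so for the cis isomer the two substituents are e,e in one chair and a,a in the other.
Chair I (carboxyl axial, ethynyl axial): E = 1.86 kcal/mol.
Chair II (carboxyl equatorial, ethynyl equatorial): E = 0.00 kcal/mol.
Chair II is the more stable (lower-energy) conformer, and in that chair the carboxyl group is equatorial.

equatorial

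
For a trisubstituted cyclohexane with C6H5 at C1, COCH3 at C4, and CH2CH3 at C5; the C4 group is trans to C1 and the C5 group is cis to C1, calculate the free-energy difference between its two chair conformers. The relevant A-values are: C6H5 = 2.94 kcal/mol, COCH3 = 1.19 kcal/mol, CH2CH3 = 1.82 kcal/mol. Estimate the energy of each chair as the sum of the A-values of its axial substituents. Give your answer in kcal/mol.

5.95 kcal/mol

Chair I (phenyl axial, acetyl axial, ethyl axial): E = 5.95 kcal/mol.
Chair II (phenyl equatorial, acetyl equatorial, ethyl equatorial): E = 0.00 kcal/mol.
ΔE = 5.95 − 0.00 = 5.95 kcal/mol; chair II is more stable.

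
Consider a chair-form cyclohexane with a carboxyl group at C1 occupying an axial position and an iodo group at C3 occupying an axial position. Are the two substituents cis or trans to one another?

cis

C1 and C3 have the same parity, so their axial bonds point in the same direction.
With same-parity carbons, two substituents on the same face are both axial or both equatorial; opposite faces give one of each.
Here the groups are axial/axial → same face → cis.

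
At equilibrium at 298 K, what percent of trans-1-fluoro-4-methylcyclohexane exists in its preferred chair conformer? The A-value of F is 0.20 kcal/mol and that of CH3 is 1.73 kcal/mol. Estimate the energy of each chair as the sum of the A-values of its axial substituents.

C1 and C4 have opposite parity, so for the trans isomer the two substituents are e,e in one chair and a,a in the other.
Chair I (fluoro axial, methyl axial): E = 1.93 kcal/mol; chair II (fluoro equatorial, methyl equatorial): E = 0.00 kcal/mol.
ΔG = 1.93 kcal/mol between the two chairs.
K = exp(ΔG/RT) with R = 1.987×10⁻³ kcal mol⁻¹ K⁻¹ and T = 298 K gives K ≈ 26.
Fraction in the lower-energy chair = K/(K+1) = 96.3%.

96.3%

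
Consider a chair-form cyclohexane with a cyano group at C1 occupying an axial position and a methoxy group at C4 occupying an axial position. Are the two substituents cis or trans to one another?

trans

C1 and C4 have opposite parity, so their axial bonds point in opposite directions.
With opposite-parity carbons, two substituents on the same face are one axial and one equatorial; opposite faces give both axial or both equatorial.
Here the groups are axial/axial → opposite face → trans.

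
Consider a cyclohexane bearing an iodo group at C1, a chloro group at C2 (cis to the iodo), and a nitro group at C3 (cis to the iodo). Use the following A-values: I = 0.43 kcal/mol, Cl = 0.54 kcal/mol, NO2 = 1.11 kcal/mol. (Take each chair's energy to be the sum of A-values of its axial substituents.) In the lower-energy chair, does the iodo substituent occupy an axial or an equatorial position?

Chair I (iodo axial, chloro equatorial, nitro axial): E = 1.54 kcal/mol.
Chair II (iodo equatorial, chloro axial, nitro equatorial): E = 0.54 kcal/mol.
Chair II is the more stable (lower-energy) conformer, and in that chair the iodo group is equatorial.

equatorial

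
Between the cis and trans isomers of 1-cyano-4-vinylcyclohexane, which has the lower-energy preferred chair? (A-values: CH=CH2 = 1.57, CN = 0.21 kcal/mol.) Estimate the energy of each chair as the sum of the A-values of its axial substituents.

trans

At 1,4 positions (parity opposite): cis → (a,e or e,a); trans → (e,e or a,a).
Best chair for cis: E = 0.21 kcal/mol; best chair for trans: E = 0.00 kcal/mol.
The trans isomer is lower by 0.21 kcal/mol.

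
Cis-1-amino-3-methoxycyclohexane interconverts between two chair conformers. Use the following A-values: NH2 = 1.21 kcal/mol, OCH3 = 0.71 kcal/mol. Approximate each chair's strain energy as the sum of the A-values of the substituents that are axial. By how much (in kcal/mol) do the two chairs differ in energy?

C1 and C3 have the same parity, so for the cis isomer the two substituents are e,e in one chair and a,a in the other.
Chair I (amino axial, methoxy axial): E = 1.92 kcal/mol.
Chair II (amino equatorial, methoxy equatorial): E = 0.00 kcal/mol.
ΔE = 1.92 − 0.00 = 1.92 kcal/mol; chair II is more stable.

1.92 kcal/mol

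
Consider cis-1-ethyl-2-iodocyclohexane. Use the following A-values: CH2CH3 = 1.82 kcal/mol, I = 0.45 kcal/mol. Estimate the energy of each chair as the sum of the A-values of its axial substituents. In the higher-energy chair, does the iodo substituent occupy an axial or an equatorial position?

equatorial

C1 and C2 have opposite parity, so for the cis isomer the two substituents are one axial and one equatorial in each chair.
Chair I (ethyl axial, iodo equatorial): E = 1.82 kcal/mol.
Chair II (ethyl equatorial, iodo axial): E = 0.45 kcal/mol.
Chair I is the less stable (higher-energy) conformer, and in that chair the iodo group is equatorial.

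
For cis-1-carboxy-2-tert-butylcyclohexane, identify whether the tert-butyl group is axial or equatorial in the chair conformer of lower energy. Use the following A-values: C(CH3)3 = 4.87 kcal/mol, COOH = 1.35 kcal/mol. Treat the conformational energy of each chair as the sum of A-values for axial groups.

C1 and C2 have opposite parity, so for the cis isomer the two substituents are one axial and one equatorial in each chair.
Chair I (tert-butyl axial, carboxyl equatorial): E = 4.87 kcal/mol.
Chair II (tert-butyl equatorial, carboxyl axial): E = 1.35 kcal/mol.
Chair II is the more stable (lower-energy) conformer, and in that chair the tert-butyl group is equatorial.

equatorial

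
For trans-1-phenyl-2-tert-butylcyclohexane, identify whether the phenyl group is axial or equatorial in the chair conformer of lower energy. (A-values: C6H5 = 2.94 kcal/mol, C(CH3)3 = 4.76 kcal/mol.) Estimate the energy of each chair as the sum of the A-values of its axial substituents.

C1 and C2 have opposite parity, so for the trans isomer the two substituents are e,e in one chair and a,a in the other.
Chair I (phenyl axial, tert-butyl axial): E = 7.70 kcal/mol.
Chair II (phenyl equatorial, tert-butyl equatorial): E = 0.00 kcal/mol.
Chair II is the more stable (lower-energy) conformer, and in that chair the phenyl group is equatorial.

equatorial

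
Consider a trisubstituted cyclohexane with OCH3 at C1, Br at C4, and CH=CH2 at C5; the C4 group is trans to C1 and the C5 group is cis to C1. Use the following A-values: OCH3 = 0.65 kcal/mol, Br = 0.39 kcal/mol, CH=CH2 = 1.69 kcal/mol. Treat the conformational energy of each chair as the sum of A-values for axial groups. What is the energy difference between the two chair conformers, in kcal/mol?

2.73 kcal/mol

Chair I (methoxy axial, bromo axial, vinyl axial): E = 2.73 kcal/mol.
Chair II (methoxy equatorial, bromo equatorial, vinyl equatorial): E = 0.00 kcal/mol.
ΔE = 2.73 − 0.00 = 2.73 kcal/mol; chair II is more stable.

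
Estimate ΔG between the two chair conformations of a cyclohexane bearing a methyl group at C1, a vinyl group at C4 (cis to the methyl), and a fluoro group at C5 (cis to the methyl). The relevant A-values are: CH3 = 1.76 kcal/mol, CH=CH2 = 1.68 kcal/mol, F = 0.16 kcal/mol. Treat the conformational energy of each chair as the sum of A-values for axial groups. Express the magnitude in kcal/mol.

Chair I (methyl axial, vinyl equatorial, fluoro axial): E = 1.92 kcal/mol.
Chair II (methyl equatorial, vinyl axial, fluoro equatorial): E = 1.68 kcal/mol.
ΔE = 1.92 − 1.68 = 0.24 kcal/mol; chair II is more stable.

0.24 kcal/mol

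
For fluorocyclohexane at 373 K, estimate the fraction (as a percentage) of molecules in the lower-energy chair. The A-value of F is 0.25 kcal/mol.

58.4%

One chair has the fluoro group axial (E = 0.25 kcal/mol) and the other has it equatorial (E = 0).
ΔG = 0.25 kcal/mol between the two chairs.
K = exp(ΔG/RT) with R = 1.987×10⁻³ kcal mol⁻¹ K⁻¹ and T = 373 K gives K ≈ 1.4.
Fraction in the lower-energy chair = K/(K+1) = 58.4%.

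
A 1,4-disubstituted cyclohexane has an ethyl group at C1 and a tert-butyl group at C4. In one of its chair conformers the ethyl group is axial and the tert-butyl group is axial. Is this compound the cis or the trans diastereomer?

C1 and C4 have opposite parity, so their axial bonds point in opposite directions.
With opposite-parity carbons, two substituents on the same face are one axial and one equatorial; opposite faces give both axial or both equatorial.
Here the groups are axial/axial → opposite face → trans.

trans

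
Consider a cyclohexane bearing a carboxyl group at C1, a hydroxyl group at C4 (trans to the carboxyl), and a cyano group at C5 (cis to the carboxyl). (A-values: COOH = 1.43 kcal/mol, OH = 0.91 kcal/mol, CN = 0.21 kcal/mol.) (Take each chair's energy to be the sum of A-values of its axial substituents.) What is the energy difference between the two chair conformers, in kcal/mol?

2.55 kcal/mol

Chair I (carboxyl axial, hydroxyl axial, cyano axial): E = 2.55 kcal/mol.
Chair II (carboxyl equatorial, hydroxyl equatorial, cyano equatorial): E = 0.00 kcal/mol.
ΔE = 2.55 − 0.00 = 2.55 kcal/mol; chair II is more stable.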